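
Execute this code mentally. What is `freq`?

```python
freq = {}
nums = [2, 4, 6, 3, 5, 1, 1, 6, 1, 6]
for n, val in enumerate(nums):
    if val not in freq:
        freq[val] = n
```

Let's trace through this code step by step.

Initialize: freq = {}
Initialize: nums = [2, 4, 6, 3, 5, 1, 1, 6, 1, 6]
Entering loop: for n, val in enumerate(nums):

After execution: freq = {2: 0, 4: 1, 6: 2, 3: 3, 5: 4, 1: 5}
{2: 0, 4: 1, 6: 2, 3: 3, 5: 4, 1: 5}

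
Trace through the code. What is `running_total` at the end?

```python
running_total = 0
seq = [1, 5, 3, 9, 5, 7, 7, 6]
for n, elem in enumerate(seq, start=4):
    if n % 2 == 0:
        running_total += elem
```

Let's trace through this code step by step.

Initialize: running_total = 0
Initialize: seq = [1, 5, 3, 9, 5, 7, 7, 6]
Entering loop: for n, elem in enumerate(seq, start=4):

After execution: running_total = 16
16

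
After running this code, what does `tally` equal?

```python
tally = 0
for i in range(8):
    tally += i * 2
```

Let's trace through this code step by step.

Initialize: tally = 0
Entering loop: for i in range(8):

After execution: tally = 56
56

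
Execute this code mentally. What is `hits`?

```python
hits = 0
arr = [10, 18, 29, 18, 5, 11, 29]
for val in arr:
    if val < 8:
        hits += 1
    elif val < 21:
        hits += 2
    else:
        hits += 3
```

Let's trace through this code step by step.

Initialize: hits = 0
Initialize: arr = [10, 18, 29, 18, 5, 11, 29]
Entering loop: for val in arr:

After execution: hits = 15
15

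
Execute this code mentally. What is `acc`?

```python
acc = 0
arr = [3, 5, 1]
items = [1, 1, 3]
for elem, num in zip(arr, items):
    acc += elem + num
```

Let's trace through this code step by step.

Initialize: acc = 0
Initialize: arr = [3, 5, 1]
Initialize: items = [1, 1, 3]
Entering loop: for elem, num in zip(arr, items):

After execution: acc = 14
14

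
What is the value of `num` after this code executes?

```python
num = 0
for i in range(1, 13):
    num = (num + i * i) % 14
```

Let's trace through this code step by step.

Initialize: num = 0
Entering loop: for i in range(1, 13):

After execution: num = 6
6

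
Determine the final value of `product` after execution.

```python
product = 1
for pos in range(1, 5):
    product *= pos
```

Let's trace through this code step by step.

Initialize: product = 1
Entering loop: for pos in range(1, 5):

After execution: product = 24
24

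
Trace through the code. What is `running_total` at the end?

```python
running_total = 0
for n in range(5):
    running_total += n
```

Let's trace through this code step by step.

Initialize: running_total = 0
Entering loop: for n in range(5):

After execution: running_total = 10
10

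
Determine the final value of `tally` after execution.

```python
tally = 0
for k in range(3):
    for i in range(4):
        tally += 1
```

Let's trace through this code step by step.

Initialize: tally = 0
Entering loop: for k in range(3):

After execution: tally = 12
12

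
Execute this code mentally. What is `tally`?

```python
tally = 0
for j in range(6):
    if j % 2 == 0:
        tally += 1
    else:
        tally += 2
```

Let's trace through this code step by step.

Initialize: tally = 0
Entering loop: for j in range(6):

After execution: tally = 9
9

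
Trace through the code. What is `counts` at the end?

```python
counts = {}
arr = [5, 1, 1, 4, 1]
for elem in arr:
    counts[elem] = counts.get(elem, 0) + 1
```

Let's trace through this code step by step.

Initialize: counts = {}
Initialize: arr = [5, 1, 1, 4, 1]
Entering loop: for elem in arr:

After execution: counts = {5: 1, 1: 3, 4: 1}
{5: 1, 1: 3, 4: 1}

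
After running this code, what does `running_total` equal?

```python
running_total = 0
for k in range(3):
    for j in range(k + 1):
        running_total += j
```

Let's trace through this code step by step.

Initialize: running_total = 0
Entering loop: for k in range(3):

After execution: running_total = 4
4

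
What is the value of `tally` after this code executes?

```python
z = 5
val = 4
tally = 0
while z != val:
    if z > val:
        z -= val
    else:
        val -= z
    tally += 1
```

Let's trace through this code step by step.

Initialize: z = 5
Initialize: val = 4
Initialize: tally = 0
Entering loop: while z != val:

After execution: tally = 4
4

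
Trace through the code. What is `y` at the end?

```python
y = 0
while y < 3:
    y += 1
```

Let's trace through this code step by step.

Initialize: y = 0
Entering loop: while y < 3:

After execution: y = 3
3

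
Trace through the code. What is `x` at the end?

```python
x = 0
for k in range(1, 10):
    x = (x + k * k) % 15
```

Let's trace through this code step by step.

Initialize: x = 0
Entering loop: for k in range(1, 10):

After execution: x = 0
0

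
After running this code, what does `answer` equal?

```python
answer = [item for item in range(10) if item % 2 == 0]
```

Let's trace through this code step by step.

Initialize: answer = [item for item in range(10) if item % 2 == 0]

After execution: answer = [0, 2, 4, 6, 8]
[0, 2, 4, 6, 8]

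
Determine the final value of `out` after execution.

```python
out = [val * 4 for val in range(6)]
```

Let's trace through this code step by step.

Initialize: out = [val * 4 for val in range(6)]

After execution: out = [0, 4, 8, 12, 16, 20]
[0, 4, 8, 12, 16, 20]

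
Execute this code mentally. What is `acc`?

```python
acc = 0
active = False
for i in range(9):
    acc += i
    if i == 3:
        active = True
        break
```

Let's trace through this code step by step.

Initialize: acc = 0
Initialize: active = False
Entering loop: for i in range(9):

After execution: acc = 6
6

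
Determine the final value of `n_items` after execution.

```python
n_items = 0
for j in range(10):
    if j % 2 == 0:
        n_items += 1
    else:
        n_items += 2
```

Let's trace through this code step by step.

Initialize: n_items = 0
Entering loop: for j in range(10):

After execution: n_items = 15
15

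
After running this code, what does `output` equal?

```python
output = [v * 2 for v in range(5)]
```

Let's trace through this code step by step.

Initialize: output = [v * 2 for v in range(5)]

After execution: output = [0, 2, 4, 6, 8]
[0, 2, 4, 6, 8]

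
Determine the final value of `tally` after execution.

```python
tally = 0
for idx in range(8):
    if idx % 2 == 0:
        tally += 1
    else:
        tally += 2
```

Let's trace through this code step by step.

Initialize: tally = 0
Entering loop: for idx in range(8):

After execution: tally = 12
12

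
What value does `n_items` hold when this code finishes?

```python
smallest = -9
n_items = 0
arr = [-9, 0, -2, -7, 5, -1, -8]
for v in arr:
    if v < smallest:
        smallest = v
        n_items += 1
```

Let's trace through this code step by step.

Initialize: smallest = -9
Initialize: n_items = 0
Initialize: arr = [-9, 0, -2, -7, 5, -1, -8]
Entering loop: for v in arr:

After execution: n_items = 0
0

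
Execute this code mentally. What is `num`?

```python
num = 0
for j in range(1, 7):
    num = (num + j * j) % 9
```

Let's trace through this code step by step.

Initialize: num = 0
Entering loop: for j in range(1, 7):

After execution: num = 1
1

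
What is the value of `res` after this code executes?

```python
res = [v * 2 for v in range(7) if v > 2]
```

Let's trace through this code step by step.

Initialize: res = [v * 2 for v in range(7) if v > 2]

After execution: res = [6, 8, 10, 12]
[6, 8, 10, 12]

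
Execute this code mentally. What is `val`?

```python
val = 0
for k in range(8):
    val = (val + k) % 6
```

Let's trace through this code step by step.

Initialize: val = 0
Entering loop: for k in range(8):

After execution: val = 4
4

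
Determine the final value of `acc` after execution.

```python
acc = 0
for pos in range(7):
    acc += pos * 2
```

Let's trace through this code step by step.

Initialize: acc = 0
Entering loop: for pos in range(7):

After execution: acc = 42
42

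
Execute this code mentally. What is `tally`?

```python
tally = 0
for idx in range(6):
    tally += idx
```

Let's trace through this code step by step.

Initialize: tally = 0
Entering loop: for idx in range(6):

After execution: tally = 15
15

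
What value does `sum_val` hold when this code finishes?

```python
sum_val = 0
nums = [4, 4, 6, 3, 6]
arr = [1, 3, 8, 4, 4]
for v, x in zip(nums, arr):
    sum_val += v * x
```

Let's trace through this code step by step.

Initialize: sum_val = 0
Initialize: nums = [4, 4, 6, 3, 6]
Initialize: arr = [1, 3, 8, 4, 4]
Entering loop: for v, x in zip(nums, arr):

After execution: sum_val = 100
100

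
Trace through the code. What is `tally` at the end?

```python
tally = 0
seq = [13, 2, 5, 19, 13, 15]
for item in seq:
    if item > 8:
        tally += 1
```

Let's trace through this code step by step.

Initialize: tally = 0
Initialize: seq = [13, 2, 5, 19, 13, 15]
Entering loop: for item in seq:

After execution: tally = 4
4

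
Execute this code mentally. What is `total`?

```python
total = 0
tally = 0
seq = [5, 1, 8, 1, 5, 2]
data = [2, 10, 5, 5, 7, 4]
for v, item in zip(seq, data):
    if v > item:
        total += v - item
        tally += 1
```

Let's trace through this code step by step.

Initialize: total = 0
Initialize: tally = 0
Initialize: seq = [5, 1, 8, 1, 5, 2]
Initialize: data = [2, 10, 5, 5, 7, 4]
Entering loop: for v, item in zip(seq, data):

After execution: total = 6
6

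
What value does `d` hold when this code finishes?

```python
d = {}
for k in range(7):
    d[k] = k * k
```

Let's trace through this code step by step.

Initialize: d = {}
Entering loop: for k in range(7):

After execution: d = {0: 0, 1: 1, 2: 4, 3: 9, 4: 16, 5: 25, 6: 36}
{0: 0, 1: 1, 2: 4, 3: 9, 4: 16, 5: 25, 6: 36}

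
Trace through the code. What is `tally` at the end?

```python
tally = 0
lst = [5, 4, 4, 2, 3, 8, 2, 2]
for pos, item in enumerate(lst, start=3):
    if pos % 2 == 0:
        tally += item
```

Let's trace through this code step by step.

Initialize: tally = 0
Initialize: lst = [5, 4, 4, 2, 3, 8, 2, 2]
Entering loop: for pos, item in enumerate(lst, start=3):

After execution: tally = 16
16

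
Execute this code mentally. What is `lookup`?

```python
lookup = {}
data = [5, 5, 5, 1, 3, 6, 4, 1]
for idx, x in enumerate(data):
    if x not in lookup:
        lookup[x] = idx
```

Let's trace through this code step by step.

Initialize: lookup = {}
Initialize: data = [5, 5, 5, 1, 3, 6, 4, 1]
Entering loop: for idx, x in enumerate(data):

After execution: lookup = {5: 0, 1: 3, 3: 4, 6: 5, 4: 6}
{5: 0, 1: 3, 3: 4, 6: 5, 4: 6}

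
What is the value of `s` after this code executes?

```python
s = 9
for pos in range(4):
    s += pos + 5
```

Let's trace through this code step by step.

Initialize: s = 9
Entering loop: for pos in range(4):

After execution: s = 35
35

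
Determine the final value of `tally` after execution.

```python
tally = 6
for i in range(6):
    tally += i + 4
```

Let's trace through this code step by step.

Initialize: tally = 6
Entering loop: for i in range(6):

After execution: tally = 45
45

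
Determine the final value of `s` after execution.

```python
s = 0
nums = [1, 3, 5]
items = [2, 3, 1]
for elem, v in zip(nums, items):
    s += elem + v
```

Let's trace through this code step by step.

Initialize: s = 0
Initialize: nums = [1, 3, 5]
Initialize: items = [2, 3, 1]
Entering loop: for elem, v in zip(nums, items):

After execution: s = 15
15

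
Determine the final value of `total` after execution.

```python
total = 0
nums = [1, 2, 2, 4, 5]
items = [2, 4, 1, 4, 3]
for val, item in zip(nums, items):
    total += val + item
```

Let's trace through this code step by step.

Initialize: total = 0
Initialize: nums = [1, 2, 2, 4, 5]
Initialize: items = [2, 4, 1, 4, 3]
Entering loop: for val, item in zip(nums, items):

After execution: total = 28
28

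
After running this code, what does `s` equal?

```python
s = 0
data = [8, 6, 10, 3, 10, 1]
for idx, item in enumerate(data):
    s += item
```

Let's trace through this code step by step.

Initialize: s = 0
Initialize: data = [8, 6, 10, 3, 10, 1]
Entering loop: for idx, item in enumerate(data):

After execution: s = 38
38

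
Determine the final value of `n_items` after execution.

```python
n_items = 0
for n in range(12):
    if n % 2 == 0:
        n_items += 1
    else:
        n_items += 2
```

Let's trace through this code step by step.

Initialize: n_items = 0
Entering loop: for n in range(12):

After execution: n_items = 18
18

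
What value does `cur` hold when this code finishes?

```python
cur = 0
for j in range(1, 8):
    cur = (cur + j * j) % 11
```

Let's trace through this code step by step.

Initialize: cur = 0
Entering loop: for j in range(1, 8):

After execution: cur = 8
8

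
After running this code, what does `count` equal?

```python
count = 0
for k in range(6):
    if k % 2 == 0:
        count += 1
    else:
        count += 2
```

Let's trace through this code step by step.

Initialize: count = 0
Entering loop: for k in range(6):

After execution: count = 9
9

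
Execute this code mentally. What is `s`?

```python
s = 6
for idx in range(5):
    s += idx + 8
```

Let's trace through this code step by step.

Initialize: s = 6
Entering loop: for idx in range(5):

After execution: s = 56
56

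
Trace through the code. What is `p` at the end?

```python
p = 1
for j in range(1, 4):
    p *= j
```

Let's trace through this code step by step.

Initialize: p = 1
Entering loop: for j in range(1, 4):

After execution: p = 6
6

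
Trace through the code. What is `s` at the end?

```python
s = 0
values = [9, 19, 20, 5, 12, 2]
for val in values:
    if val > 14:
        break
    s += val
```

Let's trace through this code step by step.

Initialize: s = 0
Initialize: values = [9, 19, 20, 5, 12, 2]
Entering loop: for val in values:

After execution: s = 9
9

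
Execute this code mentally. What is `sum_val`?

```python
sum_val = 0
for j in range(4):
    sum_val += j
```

Let's trace through this code step by step.

Initialize: sum_val = 0
Entering loop: for j in range(4):

After execution: sum_val = 6
6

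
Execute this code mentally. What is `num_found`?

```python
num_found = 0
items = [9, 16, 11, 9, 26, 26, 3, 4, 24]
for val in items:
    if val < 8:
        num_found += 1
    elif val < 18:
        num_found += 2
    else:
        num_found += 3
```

Let's trace through this code step by step.

Initialize: num_found = 0
Initialize: items = [9, 16, 11, 9, 26, 26, 3, 4, 24]
Entering loop: for val in items:

After execution: num_found = 19
19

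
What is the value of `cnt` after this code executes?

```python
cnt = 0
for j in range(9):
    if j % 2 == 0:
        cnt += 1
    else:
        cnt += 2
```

Let's trace through this code step by step.

Initialize: cnt = 0
Entering loop: for j in range(9):

After execution: cnt = 13
13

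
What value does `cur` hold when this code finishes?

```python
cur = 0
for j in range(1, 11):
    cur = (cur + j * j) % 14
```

Let's trace through this code step by step.

Initialize: cur = 0
Entering loop: for j in range(1, 11):

After execution: cur = 7
7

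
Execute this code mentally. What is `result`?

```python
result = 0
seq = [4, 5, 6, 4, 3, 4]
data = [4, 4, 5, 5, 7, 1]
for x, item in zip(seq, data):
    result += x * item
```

Let's trace through this code step by step.

Initialize: result = 0
Initialize: seq = [4, 5, 6, 4, 3, 4]
Initialize: data = [4, 4, 5, 5, 7, 1]
Entering loop: for x, item in zip(seq, data):

After execution: result = 111
111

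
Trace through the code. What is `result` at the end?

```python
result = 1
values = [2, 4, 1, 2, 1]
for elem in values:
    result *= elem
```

Let's trace through this code step by step.

Initialize: result = 1
Initialize: values = [2, 4, 1, 2, 1]
Entering loop: for elem in values:

After execution: result = 16
16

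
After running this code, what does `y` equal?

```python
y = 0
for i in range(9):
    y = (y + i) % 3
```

Let's trace through this code step by step.

Initialize: y = 0
Entering loop: for i in range(9):

After execution: y = 0
0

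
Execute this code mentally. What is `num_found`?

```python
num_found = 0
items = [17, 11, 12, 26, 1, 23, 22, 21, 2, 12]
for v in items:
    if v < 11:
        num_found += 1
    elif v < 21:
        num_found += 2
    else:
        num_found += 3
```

Let's trace through this code step by step.

Initialize: num_found = 0
Initialize: items = [17, 11, 12, 26, 1, 23, 22, 21, 2, 12]
Entering loop: for v in items:

After execution: num_found = 22
22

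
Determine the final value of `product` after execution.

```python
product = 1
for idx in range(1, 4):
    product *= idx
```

Let's trace through this code step by step.

Initialize: product = 1
Entering loop: for idx in range(1, 4):

After execution: product = 6
6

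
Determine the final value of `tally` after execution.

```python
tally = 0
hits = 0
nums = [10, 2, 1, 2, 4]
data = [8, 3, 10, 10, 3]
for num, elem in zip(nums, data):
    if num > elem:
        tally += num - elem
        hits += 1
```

Let's trace through this code step by step.

Initialize: tally = 0
Initialize: hits = 0
Initialize: nums = [10, 2, 1, 2, 4]
Initialize: data = [8, 3, 10, 10, 3]
Entering loop: for num, elem in zip(nums, data):

After execution: tally = 3
3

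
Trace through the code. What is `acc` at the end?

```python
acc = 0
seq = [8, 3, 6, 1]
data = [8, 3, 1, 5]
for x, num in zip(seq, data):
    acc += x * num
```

Let's trace through this code step by step.

Initialize: acc = 0
Initialize: seq = [8, 3, 6, 1]
Initialize: data = [8, 3, 1, 5]
Entering loop: for x, num in zip(seq, data):

After execution: acc = 84
84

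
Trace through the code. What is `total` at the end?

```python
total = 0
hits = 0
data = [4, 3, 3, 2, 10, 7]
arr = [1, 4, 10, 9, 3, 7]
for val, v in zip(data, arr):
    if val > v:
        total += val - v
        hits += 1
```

Let's trace through this code step by step.

Initialize: total = 0
Initialize: hits = 0
Initialize: data = [4, 3, 3, 2, 10, 7]
Initialize: arr = [1, 4, 10, 9, 3, 7]
Entering loop: for val, v in zip(data, arr):

After execution: total = 10
10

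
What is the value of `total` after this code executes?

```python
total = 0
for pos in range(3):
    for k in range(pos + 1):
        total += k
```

Let's trace through this code step by step.

Initialize: total = 0
Entering loop: for pos in range(3):

After execution: total = 4
4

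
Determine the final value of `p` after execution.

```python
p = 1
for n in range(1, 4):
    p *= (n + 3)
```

Let's trace through this code step by step.

Initialize: p = 1
Entering loop: for n in range(1, 4):

After execution: p = 120
120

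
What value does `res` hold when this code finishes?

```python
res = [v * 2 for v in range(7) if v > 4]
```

Let's trace through this code step by step.

Initialize: res = [v * 2 for v in range(7) if v > 4]

After execution: res = [10, 12]
[10, 12]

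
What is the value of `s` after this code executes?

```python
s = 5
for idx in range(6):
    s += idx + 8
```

Let's trace through this code step by step.

Initialize: s = 5
Entering loop: for idx in range(6):

After execution: s = 68
68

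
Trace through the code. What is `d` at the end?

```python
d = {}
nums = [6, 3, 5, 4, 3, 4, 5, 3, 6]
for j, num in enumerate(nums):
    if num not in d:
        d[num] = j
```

Let's trace through this code step by step.

Initialize: d = {}
Initialize: nums = [6, 3, 5, 4, 3, 4, 5, 3, 6]
Entering loop: for j, num in enumerate(nums):

After execution: d = {6: 0, 3: 1, 5: 2, 4: 3}
{6: 0, 3: 1, 5: 2, 4: 3}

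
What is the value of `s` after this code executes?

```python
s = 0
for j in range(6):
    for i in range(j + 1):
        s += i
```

Let's trace through this code step by step.

Initialize: s = 0
Entering loop: for j in range(6):

After execution: s = 35
35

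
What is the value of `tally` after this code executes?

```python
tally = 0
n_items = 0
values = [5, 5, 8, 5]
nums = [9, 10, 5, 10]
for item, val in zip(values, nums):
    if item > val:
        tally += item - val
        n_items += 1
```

Let's trace through this code step by step.

Initialize: tally = 0
Initialize: n_items = 0
Initialize: values = [5, 5, 8, 5]
Initialize: nums = [9, 10, 5, 10]
Entering loop: for item, val in zip(values, nums):

After execution: tally = 3
3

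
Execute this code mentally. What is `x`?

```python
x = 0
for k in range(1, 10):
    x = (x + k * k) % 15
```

Let's trace through this code step by step.

Initialize: x = 0
Entering loop: for k in range(1, 10):

After execution: x = 0
0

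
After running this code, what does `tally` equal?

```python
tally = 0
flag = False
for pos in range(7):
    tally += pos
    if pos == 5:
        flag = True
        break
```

Let's trace through this code step by step.

Initialize: tally = 0
Initialize: flag = False
Entering loop: for pos in range(7):

After execution: tally = 15
15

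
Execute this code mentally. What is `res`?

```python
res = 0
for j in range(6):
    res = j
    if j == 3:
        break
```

Let's trace through this code step by step.

Initialize: res = 0
Entering loop: for j in range(6):

After execution: res = 3
3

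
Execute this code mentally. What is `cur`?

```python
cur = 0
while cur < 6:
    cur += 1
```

Let's trace through this code step by step.

Initialize: cur = 0
Entering loop: while cur < 6:

After execution: cur = 6
6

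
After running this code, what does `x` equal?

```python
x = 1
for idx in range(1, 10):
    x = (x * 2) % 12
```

Let's trace through this code step by step.

Initialize: x = 1
Entering loop: for idx in range(1, 10):

After execution: x = 8
8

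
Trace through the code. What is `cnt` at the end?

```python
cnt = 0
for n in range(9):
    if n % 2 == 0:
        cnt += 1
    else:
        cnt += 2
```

Let's trace through this code step by step.

Initialize: cnt = 0
Entering loop: for n in range(9):

After execution: cnt = 13
13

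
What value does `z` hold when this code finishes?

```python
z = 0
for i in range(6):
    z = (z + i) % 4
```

Let's trace through this code step by step.

Initialize: z = 0
Entering loop: for i in range(6):

After execution: z = 3
3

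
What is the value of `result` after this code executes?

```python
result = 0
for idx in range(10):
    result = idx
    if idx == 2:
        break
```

Let's trace through this code step by step.

Initialize: result = 0
Entering loop: for idx in range(10):

After execution: result = 2
2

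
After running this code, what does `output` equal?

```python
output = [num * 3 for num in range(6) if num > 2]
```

Let's trace through this code step by step.

Initialize: output = [num * 3 for num in range(6) if num > 2]

After execution: output = [9, 12, 15]
[9, 12, 15]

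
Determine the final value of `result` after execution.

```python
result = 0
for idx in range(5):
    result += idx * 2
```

Let's trace through this code step by step.

Initialize: result = 0
Entering loop: for idx in range(5):

After execution: result = 20
20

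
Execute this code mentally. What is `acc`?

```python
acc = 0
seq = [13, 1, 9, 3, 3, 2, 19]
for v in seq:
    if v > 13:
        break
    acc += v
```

Let's trace through this code step by step.

Initialize: acc = 0
Initialize: seq = [13, 1, 9, 3, 3, 2, 19]
Entering loop: for v in seq:

After execution: acc = 31
31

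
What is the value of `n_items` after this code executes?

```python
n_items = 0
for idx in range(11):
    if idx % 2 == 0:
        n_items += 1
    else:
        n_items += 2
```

Let's trace through this code step by step.

Initialize: n_items = 0
Entering loop: for idx in range(11):

After execution: n_items = 16
16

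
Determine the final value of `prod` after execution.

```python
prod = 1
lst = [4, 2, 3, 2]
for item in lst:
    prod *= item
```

Let's trace through this code step by step.

Initialize: prod = 1
Initialize: lst = [4, 2, 3, 2]
Entering loop: for item in lst:

After execution: prod = 48
48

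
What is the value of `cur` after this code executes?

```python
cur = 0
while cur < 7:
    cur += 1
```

Let's trace through this code step by step.

Initialize: cur = 0
Entering loop: while cur < 7:

After execution: cur = 7
7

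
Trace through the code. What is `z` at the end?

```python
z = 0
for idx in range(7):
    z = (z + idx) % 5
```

Let's trace through this code step by step.

Initialize: z = 0
Entering loop: for idx in range(7):

After execution: z = 1
1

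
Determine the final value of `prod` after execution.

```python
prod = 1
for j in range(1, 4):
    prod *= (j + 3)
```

Let's trace through this code step by step.

Initialize: prod = 1
Entering loop: for j in range(1, 4):

After execution: prod = 120
120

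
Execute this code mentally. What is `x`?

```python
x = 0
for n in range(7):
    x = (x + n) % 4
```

Let's trace through this code step by step.

Initialize: x = 0
Entering loop: for n in range(7):

After execution: x = 1
1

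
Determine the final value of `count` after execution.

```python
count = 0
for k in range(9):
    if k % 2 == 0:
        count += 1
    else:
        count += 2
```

Let's trace through this code step by step.

Initialize: count = 0
Entering loop: for k in range(9):

After execution: count = 13
13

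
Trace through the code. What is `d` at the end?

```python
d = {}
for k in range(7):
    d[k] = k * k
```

Let's trace through this code step by step.

Initialize: d = {}
Entering loop: for k in range(7):

After execution: d = {0: 0, 1: 1, 2: 4, 3: 9, 4: 16, 5: 25, 6: 36}
{0: 0, 1: 1, 2: 4, 3: 9, 4: 16, 5: 25, 6: 36}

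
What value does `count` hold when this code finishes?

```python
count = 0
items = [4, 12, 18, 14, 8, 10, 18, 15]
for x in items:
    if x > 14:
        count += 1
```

Let's trace through this code step by step.

Initialize: count = 0
Initialize: items = [4, 12, 18, 14, 8, 10, 18, 15]
Entering loop: for x in items:

After execution: count = 3
3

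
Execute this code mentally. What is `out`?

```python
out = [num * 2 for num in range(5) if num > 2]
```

Let's trace through this code step by step.

Initialize: out = [num * 2 for num in range(5) if num > 2]

After execution: out = [6, 8]
[6, 8]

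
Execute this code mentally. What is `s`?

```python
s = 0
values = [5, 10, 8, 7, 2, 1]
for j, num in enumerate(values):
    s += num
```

Let's trace through this code step by step.

Initialize: s = 0
Initialize: values = [5, 10, 8, 7, 2, 1]
Entering loop: for j, num in enumerate(values):

After execution: s = 33
33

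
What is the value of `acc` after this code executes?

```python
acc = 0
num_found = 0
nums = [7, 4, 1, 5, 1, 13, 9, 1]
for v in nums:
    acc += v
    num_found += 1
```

Let's trace through this code step by step.

Initialize: acc = 0
Initialize: num_found = 0
Initialize: nums = [7, 4, 1, 5, 1, 13, 9, 1]
Entering loop: for v in nums:

After execution: acc = 41
41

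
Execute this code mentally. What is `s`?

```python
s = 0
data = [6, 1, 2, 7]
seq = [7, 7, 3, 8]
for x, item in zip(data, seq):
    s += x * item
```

Let's trace through this code step by step.

Initialize: s = 0
Initialize: data = [6, 1, 2, 7]
Initialize: seq = [7, 7, 3, 8]
Entering loop: for x, item in zip(data, seq):

After execution: s = 111
111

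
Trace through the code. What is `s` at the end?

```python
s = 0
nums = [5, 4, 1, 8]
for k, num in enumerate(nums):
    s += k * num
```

Let's trace through this code step by step.

Initialize: s = 0
Initialize: nums = [5, 4, 1, 8]
Entering loop: for k, num in enumerate(nums):

After execution: s = 30
30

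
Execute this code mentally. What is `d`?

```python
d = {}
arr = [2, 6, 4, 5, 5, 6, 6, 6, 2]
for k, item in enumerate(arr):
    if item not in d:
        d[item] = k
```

Let's trace through this code step by step.

Initialize: d = {}
Initialize: arr = [2, 6, 4, 5, 5, 6, 6, 6, 2]
Entering loop: for k, item in enumerate(arr):

After execution: d = {2: 0, 6: 1, 4: 2, 5: 3}
{2: 0, 6: 1, 4: 2, 5: 3}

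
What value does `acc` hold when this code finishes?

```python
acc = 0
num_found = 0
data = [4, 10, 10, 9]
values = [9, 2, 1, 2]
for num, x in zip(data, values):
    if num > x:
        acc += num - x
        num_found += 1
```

Let's trace through this code step by step.

Initialize: acc = 0
Initialize: num_found = 0
Initialize: data = [4, 10, 10, 9]
Initialize: values = [9, 2, 1, 2]
Entering loop: for num, x in zip(data, values):

After execution: acc = 24
24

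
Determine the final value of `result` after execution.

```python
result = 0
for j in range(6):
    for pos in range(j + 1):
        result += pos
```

Let's trace through this code step by step.

Initialize: result = 0
Entering loop: for j in range(6):

After execution: result = 35
35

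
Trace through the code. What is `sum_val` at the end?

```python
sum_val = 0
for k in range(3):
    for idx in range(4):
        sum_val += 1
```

Let's trace through this code step by step.

Initialize: sum_val = 0
Entering loop: for k in range(3):

After execution: sum_val = 12
12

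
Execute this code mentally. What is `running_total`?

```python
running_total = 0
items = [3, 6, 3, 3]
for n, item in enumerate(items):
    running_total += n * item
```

Let's trace through this code step by step.

Initialize: running_total = 0
Initialize: items = [3, 6, 3, 3]
Entering loop: for n, item in enumerate(items):

After execution: running_total = 21
21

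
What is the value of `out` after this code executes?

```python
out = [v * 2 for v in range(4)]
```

Let's trace through this code step by step.

Initialize: out = [v * 2 for v in range(4)]

After execution: out = [0, 2, 4, 6]
[0, 2, 4, 6]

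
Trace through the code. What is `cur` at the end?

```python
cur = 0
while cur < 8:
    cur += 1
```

Let's trace through this code step by step.

Initialize: cur = 0
Entering loop: while cur < 8:

After execution: cur = 8
8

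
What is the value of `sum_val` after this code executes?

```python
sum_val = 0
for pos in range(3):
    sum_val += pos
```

Let's trace through this code step by step.

Initialize: sum_val = 0
Entering loop: for pos in range(3):

After execution: sum_val = 3
3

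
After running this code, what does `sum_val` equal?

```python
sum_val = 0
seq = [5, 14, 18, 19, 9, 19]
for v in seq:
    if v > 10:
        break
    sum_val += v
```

Let's trace through this code step by step.

Initialize: sum_val = 0
Initialize: seq = [5, 14, 18, 19, 9, 19]
Entering loop: for v in seq:

After execution: sum_val = 5
5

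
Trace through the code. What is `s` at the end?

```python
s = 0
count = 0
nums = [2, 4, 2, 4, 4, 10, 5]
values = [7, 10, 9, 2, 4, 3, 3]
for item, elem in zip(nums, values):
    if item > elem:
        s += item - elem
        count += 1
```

Let's trace through this code step by step.

Initialize: s = 0
Initialize: count = 0
Initialize: nums = [2, 4, 2, 4, 4, 10, 5]
Initialize: values = [7, 10, 9, 2, 4, 3, 3]
Entering loop: for item, elem in zip(nums, values):

After execution: s = 11
11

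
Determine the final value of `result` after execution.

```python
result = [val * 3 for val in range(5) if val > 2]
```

Let's trace through this code step by step.

Initialize: result = [val * 3 for val in range(5) if val > 2]

After execution: result = [9, 12]
[9, 12]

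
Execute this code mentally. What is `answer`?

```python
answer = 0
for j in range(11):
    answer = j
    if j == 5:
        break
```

Let's trace through this code step by step.

Initialize: answer = 0
Entering loop: for j in range(11):

After execution: answer = 5
5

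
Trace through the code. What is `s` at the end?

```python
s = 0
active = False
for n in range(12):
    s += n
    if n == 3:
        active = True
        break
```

Let's trace through this code step by step.

Initialize: s = 0
Initialize: active = False
Entering loop: for n in range(12):

After execution: s = 6
6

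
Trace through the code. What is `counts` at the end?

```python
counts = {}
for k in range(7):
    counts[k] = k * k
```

Let's trace through this code step by step.

Initialize: counts = {}
Entering loop: for k in range(7):

After execution: counts = {0: 0, 1: 1, 2: 4, 3: 9, 4: 16, 5: 25, 6: 36}
{0: 0, 1: 1, 2: 4, 3: 9, 4: 16, 5: 25, 6: 36}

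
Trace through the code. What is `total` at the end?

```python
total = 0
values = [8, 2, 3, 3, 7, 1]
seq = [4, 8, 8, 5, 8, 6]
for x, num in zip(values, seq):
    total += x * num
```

Let's trace through this code step by step.

Initialize: total = 0
Initialize: values = [8, 2, 3, 3, 7, 1]
Initialize: seq = [4, 8, 8, 5, 8, 6]
Entering loop: for x, num in zip(values, seq):

After execution: total = 149
149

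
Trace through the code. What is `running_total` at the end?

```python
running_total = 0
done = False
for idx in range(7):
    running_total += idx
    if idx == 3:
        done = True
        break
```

Let's trace through this code step by step.

Initialize: running_total = 0
Initialize: done = False
Entering loop: for idx in range(7):

After execution: running_total = 6
6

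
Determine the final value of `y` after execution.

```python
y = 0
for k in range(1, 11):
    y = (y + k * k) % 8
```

Let's trace through this code step by step.

Initialize: y = 0
Entering loop: for k in range(1, 11):

After execution: y = 1
1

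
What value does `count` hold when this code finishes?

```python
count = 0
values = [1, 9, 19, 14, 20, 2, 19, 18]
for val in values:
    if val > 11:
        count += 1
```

Let's trace through this code step by step.

Initialize: count = 0
Initialize: values = [1, 9, 19, 14, 20, 2, 19, 18]
Entering loop: for val in values:

After execution: count = 5
5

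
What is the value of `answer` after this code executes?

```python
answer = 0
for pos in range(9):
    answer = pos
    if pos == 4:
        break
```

Let's trace through this code step by step.

Initialize: answer = 0
Entering loop: for pos in range(9):

After execution: answer = 4
4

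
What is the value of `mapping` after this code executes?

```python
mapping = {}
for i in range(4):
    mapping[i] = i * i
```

Let's trace through this code step by step.

Initialize: mapping = {}
Entering loop: for i in range(4):

After execution: mapping = {0: 0, 1: 1, 2: 4, 3: 9}
{0: 0, 1: 1, 2: 4, 3: 9}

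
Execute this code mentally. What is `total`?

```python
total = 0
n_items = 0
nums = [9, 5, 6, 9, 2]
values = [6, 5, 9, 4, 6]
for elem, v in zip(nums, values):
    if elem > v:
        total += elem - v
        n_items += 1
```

Let's trace through this code step by step.

Initialize: total = 0
Initialize: n_items = 0
Initialize: nums = [9, 5, 6, 9, 2]
Initialize: values = [6, 5, 9, 4, 6]
Entering loop: for elem, v in zip(nums, values):

After execution: total = 8
8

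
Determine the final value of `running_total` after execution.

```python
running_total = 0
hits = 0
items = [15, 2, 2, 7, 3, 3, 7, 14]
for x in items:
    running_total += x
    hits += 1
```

Let's trace through this code step by step.

Initialize: running_total = 0
Initialize: hits = 0
Initialize: items = [15, 2, 2, 7, 3, 3, 7, 14]
Entering loop: for x in items:

After execution: running_total = 53
53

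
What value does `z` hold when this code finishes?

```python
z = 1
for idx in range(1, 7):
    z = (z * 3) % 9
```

Let's trace through this code step by step.

Initialize: z = 1
Entering loop: for idx in range(1, 7):

After execution: z = 0
0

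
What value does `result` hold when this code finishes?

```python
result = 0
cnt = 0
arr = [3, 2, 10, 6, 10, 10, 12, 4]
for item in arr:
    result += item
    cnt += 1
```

Let's trace through this code step by step.

Initialize: result = 0
Initialize: cnt = 0
Initialize: arr = [3, 2, 10, 6, 10, 10, 12, 4]
Entering loop: for item in arr:

After execution: result = 57
57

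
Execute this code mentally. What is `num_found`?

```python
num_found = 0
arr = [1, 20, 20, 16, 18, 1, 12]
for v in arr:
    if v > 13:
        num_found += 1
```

Let's trace through this code step by step.

Initialize: num_found = 0
Initialize: arr = [1, 20, 20, 16, 18, 1, 12]
Entering loop: for v in arr:

After execution: num_found = 4
4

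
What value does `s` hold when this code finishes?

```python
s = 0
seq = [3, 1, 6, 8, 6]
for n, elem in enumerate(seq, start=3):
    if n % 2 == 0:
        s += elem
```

Let's trace through this code step by step.

Initialize: s = 0
Initialize: seq = [3, 1, 6, 8, 6]
Entering loop: for n, elem in enumerate(seq, start=3):

After execution: s = 9
9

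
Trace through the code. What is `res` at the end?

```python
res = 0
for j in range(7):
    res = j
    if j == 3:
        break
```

Let's trace through this code step by step.

Initialize: res = 0
Entering loop: for j in range(7):

After execution: res = 3
3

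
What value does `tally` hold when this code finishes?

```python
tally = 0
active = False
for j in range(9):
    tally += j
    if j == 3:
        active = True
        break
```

Let's trace through this code step by step.

Initialize: tally = 0
Initialize: active = False
Entering loop: for j in range(9):

After execution: tally = 6
6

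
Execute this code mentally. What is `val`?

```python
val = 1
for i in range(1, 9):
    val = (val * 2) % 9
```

Let's trace through this code step by step.

Initialize: val = 1
Entering loop: for i in range(1, 9):

After execution: val = 4
4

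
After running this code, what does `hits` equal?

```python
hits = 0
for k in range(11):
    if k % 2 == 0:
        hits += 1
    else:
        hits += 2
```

Let's trace through this code step by step.

Initialize: hits = 0
Entering loop: for k in range(11):

After execution: hits = 16
16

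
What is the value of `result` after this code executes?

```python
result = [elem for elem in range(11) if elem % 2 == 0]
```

Let's trace through this code step by step.

Initialize: result = [elem for elem in range(11) if elem % 2 == 0]

After execution: result = [0, 2, 4, 6, 8, 10]
[0, 2, 4, 6, 8, 10]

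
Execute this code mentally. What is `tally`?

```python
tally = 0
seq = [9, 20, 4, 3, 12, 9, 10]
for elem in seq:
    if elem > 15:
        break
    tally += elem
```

Let's trace through this code step by step.

Initialize: tally = 0
Initialize: seq = [9, 20, 4, 3, 12, 9, 10]
Entering loop: for elem in seq:

After execution: tally = 9
9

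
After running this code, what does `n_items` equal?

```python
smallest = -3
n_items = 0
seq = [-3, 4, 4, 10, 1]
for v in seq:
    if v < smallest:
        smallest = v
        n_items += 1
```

Let's trace through this code step by step.

Initialize: smallest = -3
Initialize: n_items = 0
Initialize: seq = [-3, 4, 4, 10, 1]
Entering loop: for v in seq:

After execution: n_items = 0
0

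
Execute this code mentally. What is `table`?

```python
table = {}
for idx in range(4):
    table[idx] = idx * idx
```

Let's trace through this code step by step.

Initialize: table = {}
Entering loop: for idx in range(4):

After execution: table = {0: 0, 1: 1, 2: 4, 3: 9}
{0: 0, 1: 1, 2: 4, 3: 9}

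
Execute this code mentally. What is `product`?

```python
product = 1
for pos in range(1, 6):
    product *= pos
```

Let's trace through this code step by step.

Initialize: product = 1
Entering loop: for pos in range(1, 6):

After execution: product = 120
120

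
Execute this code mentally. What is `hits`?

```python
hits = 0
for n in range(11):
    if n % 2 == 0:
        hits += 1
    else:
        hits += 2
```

Let's trace through this code step by step.

Initialize: hits = 0
Entering loop: for n in range(11):

After execution: hits = 16
16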